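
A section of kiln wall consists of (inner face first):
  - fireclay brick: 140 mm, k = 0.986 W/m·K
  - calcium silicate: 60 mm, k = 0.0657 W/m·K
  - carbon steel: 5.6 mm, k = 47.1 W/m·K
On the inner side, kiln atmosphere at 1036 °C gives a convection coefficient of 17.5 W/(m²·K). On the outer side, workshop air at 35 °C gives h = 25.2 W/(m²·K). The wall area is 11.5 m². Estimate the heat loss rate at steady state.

Using the resistance-network approach (series):
R_inner film = 1/(h_i·A) = 1/(17.5×11.5) = 0.004969 K/W
R_fireclay brick = L/(kA) = 0.14/(0.986×11.5) = 0.01235 K/W
R_calcium silicate = L/(kA) = 0.06/(0.0657×11.5) = 0.07941 K/W
R_carbon steel = L/(kA) = 0.0056/(47.1×11.5) = 1.034×10^-5 K/W
R_outer film = 1/(h_o·A) = 1/(25.2×11.5) = 0.003451 K/W
R_total = 0.1002 K/W
Q = ΔT / R_total = 1001 / 0.1002

Q ≈ 9990 W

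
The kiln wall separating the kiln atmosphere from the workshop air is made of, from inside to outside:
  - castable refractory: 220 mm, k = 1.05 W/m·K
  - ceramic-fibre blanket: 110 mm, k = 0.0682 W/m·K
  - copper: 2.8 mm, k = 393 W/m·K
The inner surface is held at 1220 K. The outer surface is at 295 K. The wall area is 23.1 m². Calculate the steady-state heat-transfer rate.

Q ≈ 11700 W

Model the wall as resistances in series:
R_castable refractory = L/(kA) = 0.22/(1.05×23.1) = 0.00907 K/W
R_ceramic-fibre blanket = L/(kA) = 0.11/(0.0682×23.1) = 0.06982 K/W
R_copper = L/(kA) = 0.0028/(393×23.1) = 3.084×10^-7 K/W
R_total = 0.07889 K/W
Q = ΔT / R_total = 925 / 0.07889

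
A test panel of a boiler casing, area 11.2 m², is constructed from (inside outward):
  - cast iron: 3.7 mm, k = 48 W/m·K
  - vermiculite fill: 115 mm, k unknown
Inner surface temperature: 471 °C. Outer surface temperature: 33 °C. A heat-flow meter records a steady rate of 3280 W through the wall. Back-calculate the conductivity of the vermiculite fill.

Using the resistance-network approach (series):
R_cast iron = L/(kA) = 0.0037/(48×11.2) = 6.882×10^-6 K/W
Sum of known resistances R_other = 6.882×10^-6 K/W
Total R = ΔT/Q = 438/3280 = 0.1335 K/W
R_vermiculite fill = R_total − R_other = 0.1335 K/W
k = L/(R·A) = 0.115/(0.1335×11.2)

k ≈ 0.0769 W/(m·K)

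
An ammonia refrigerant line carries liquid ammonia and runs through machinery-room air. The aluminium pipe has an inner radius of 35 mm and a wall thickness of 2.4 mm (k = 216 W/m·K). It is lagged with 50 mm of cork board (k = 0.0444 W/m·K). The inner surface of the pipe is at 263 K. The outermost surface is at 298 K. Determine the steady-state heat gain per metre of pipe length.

Radial resistances (cylindrical: R_cond = ln(r_o/r_i)/(2πkL), R_conv = 1/(h·2πrL)):
R_aluminium pipe wall = ln(37.4/35)/(2π×216×1) = 4.887×10^-5 K/W
R_cork board = ln(87.4/37.4)/(2π×0.0444×1) = 3.043 K/W
R_total = 3.043 K/W
Q = ΔT/R_total = 35/3.043

q′ ≈ 11.5 W/m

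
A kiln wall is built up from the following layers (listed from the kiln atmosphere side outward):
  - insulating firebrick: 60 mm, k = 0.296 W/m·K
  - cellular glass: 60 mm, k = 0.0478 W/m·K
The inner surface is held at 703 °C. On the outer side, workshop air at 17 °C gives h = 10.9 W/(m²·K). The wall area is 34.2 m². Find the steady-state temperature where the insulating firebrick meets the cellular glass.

Treating each layer as a thermal resistance in series:
R_insulating firebrick = L/(kA) = 0.06/(0.296×34.2) = 0.005927 K/W
R_cellular glass = L/(kA) = 0.06/(0.0478×34.2) = 0.0367 K/W
R_outer film = 1/(h_o·A) = 1/(10.9×34.2) = 0.002683 K/W
R_total = 0.04531 K/W;  Q = ΔT/R_total = 686/0.04531 = 15140 W
T_interface = T_inner − Q·ΣR(inner→interface) = 703 − 15100×0.005927

T ≈ 613 °C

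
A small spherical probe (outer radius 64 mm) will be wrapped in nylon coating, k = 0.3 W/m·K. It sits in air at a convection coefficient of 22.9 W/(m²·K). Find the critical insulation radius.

For a sphere r_cr = 2k/h = 2×0.3/22.9
r_cr = 26.2 mm; since the bare radius (64 mm) is above r_cr, any added insulation will reduce heat loss.

r_cr ≈ 26.2 mm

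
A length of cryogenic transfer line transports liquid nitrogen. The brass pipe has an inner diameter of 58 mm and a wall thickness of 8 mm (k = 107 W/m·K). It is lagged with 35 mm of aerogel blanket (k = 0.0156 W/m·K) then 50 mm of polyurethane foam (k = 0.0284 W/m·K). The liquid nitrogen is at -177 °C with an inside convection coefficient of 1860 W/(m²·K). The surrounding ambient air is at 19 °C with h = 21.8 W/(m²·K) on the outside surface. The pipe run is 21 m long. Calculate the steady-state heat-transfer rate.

Treating each annulus and film as a series resistance:
R_inner film = 1/(h_i·2πr₁L) = 1/(1860×2π×0.029×21) = 1.405×10^-4 K/W
R_brass pipe wall = ln(37/29)/(2π×107×21) = 1.726×10^-5 K/W
R_aerogel blanket = ln(72/37)/(2π×0.0156×21) = 0.3234 K/W
R_polyurethane foam = ln(122/72)/(2π×0.0284×21) = 0.1407 K/W
R_outer film = 1/(h_o·2πr_oL) = 1/(21.8×2π×0.122×21) = 0.00285 K/W
R_total = 0.4672 K/W
Q = ΔT/R_total = 196/0.4672

Q ≈ 420 W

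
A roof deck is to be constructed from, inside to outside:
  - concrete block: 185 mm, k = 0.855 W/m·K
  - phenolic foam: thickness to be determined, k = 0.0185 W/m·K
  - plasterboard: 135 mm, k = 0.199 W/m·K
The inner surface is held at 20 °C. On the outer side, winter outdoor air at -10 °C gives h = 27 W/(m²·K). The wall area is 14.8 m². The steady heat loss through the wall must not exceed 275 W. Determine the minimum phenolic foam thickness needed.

Series thermal resistances:
R_concrete block = L/(kA) = 0.185/(0.855×14.8) = 0.01462 K/W
R_plasterboard = L/(kA) = 0.135/(0.199×14.8) = 0.04584 K/W
R_outer film = 1/(h_o·A) = 1/(27×14.8) = 0.002503 K/W
Sum of the known resistances R_other = 0.06296 K/W
Required total resistance R_tot = ΔT/Q_allow = 30/275 = 0.1091 K/W
R_phenolic foam = R_tot − R_other = 0.04613 K/W
L = R·k·A = 0.04613×0.0185×14.8

L ≈ 12.6 mm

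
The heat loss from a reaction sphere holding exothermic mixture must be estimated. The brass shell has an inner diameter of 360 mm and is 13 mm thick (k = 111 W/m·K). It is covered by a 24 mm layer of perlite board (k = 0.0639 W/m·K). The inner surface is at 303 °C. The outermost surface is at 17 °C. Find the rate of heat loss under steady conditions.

Q ≈ 401 W

Radial (spherical) resistances in series:
R_brass shell = (1/0.18 − 1/0.193)/(4π×111) = 2.683×10^-4 K/W
R_perlite board = (1/0.193 − 1/0.217)/(4π×0.0639) = 0.7136 K/W
R_total = 0.7139 K/W
Q = ΔT/R_total = 286/0.7139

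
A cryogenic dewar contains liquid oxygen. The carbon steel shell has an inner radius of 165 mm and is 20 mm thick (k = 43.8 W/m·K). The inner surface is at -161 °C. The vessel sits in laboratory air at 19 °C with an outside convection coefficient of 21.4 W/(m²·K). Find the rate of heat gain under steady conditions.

Q ≈ 1640 W

Each spherical layer contributes R = (1/r_i − 1/r_o)/(4πk):
R_carbon steel shell = (1/0.165 − 1/0.185)/(4π×43.8) = 0.00119 K/W
R_outer film = 1/(h·4πr_o²) = 1/(21.4×4π×0.185²) = 0.1087 K/W
R_total = 0.1098 K/W
Q = ΔT/R_total = 180/0.1098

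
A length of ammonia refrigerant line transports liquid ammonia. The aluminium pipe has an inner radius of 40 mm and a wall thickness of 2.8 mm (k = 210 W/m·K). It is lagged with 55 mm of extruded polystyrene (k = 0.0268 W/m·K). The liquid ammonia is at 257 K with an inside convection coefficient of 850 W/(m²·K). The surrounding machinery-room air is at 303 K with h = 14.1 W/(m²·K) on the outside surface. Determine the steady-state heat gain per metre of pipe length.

q′ ≈ 9.15 W/m

Radial resistances (cylindrical: R_cond = ln(r_o/r_i)/(2πkL), R_conv = 1/(h·2πrL)):
R_inner film = 1/(h_i·2πr₁L) = 1/(850×2π×0.04×1) = 0.004681 K/W
R_aluminium pipe wall = ln(42.8/40)/(2π×210×1) = 5.128×10^-5 K/W
R_extruded polystyrene = ln(97.8/42.8)/(2π×0.0268×1) = 4.908 K/W
R_outer film = 1/(h_o·2πr_oL) = 1/(14.1×2π×0.0978×1) = 0.1154 K/W
R_total = 5.028 K/W
Q = ΔT/R_total = 46/5.028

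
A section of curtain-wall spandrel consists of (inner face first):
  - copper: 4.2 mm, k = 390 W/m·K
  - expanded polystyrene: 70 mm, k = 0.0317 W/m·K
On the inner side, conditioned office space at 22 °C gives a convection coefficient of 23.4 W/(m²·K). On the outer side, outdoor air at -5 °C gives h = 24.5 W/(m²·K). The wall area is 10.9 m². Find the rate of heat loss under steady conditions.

Model the wall as resistances in series:
R_inner film = 1/(h_i·A) = 1/(23.4×10.9) = 0.003921 K/W
R_copper = L/(kA) = 0.0042/(390×10.9) = 9.88×10^-7 K/W
R_expanded polystyrene = L/(kA) = 0.07/(0.0317×10.9) = 0.2026 K/W
R_outer film = 1/(h_o·A) = 1/(24.5×10.9) = 0.003745 K/W
R_total = 0.2103 K/W
Q = ΔT / R_total = 27 / 0.2103

Q ≈ 128 W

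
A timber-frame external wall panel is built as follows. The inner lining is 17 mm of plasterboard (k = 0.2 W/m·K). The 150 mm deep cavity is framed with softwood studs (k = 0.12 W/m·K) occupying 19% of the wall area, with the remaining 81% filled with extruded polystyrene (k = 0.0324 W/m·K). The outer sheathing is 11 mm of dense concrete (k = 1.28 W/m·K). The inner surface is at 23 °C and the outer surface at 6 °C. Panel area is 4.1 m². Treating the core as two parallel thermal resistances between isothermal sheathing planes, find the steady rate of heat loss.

Sheathing layers in series; stud and cavity paths in parallel between them.
R_inner = 0.017/(0.2×4.1) = 0.02073 K/W
R_stud  = 0.15/(0.12×0.19×4.1) = 1.605 K/W
R_cav   = 0.15/(0.0324×0.81×4.1) = 1.394 K/W
1/R_core = 1/R_stud + 1/R_cav → R_core = 0.746 K/W
R_outer = 0.011/(1.28×4.1) = 0.002096 K/W
R_total = 0.7688 K/W
Q = ΔT/R_total = 17/0.7688

Q ≈ 22.1 W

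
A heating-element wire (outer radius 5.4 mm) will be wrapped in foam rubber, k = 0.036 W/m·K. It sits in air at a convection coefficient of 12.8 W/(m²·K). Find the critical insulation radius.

r_cr ≈ 2.81 mm

For a cylinder r_cr = k/h = 0.036/12.8
r_cr = 2.81 mm; since the bare radius (5.4 mm) is above r_cr, any added insulation will reduce heat loss.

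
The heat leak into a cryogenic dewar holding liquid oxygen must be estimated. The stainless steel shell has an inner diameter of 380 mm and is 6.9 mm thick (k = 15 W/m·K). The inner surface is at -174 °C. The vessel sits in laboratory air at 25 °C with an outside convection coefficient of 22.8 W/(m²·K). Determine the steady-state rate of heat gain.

Spherical conduction: R = (1/r_in − 1/r_out)/(4πk) per layer; series-sum.
R_stainless steel shell = (1/0.19 − 1/0.1969)/(4π×15) = 9.785×10^-4 K/W
R_outer film = 1/(h·4πr_o²) = 1/(22.8×4π×0.1969²) = 0.09003 K/W
R_total = 0.091 K/W
Q = ΔT/R_total = 199/0.091

Q ≈ 2190 W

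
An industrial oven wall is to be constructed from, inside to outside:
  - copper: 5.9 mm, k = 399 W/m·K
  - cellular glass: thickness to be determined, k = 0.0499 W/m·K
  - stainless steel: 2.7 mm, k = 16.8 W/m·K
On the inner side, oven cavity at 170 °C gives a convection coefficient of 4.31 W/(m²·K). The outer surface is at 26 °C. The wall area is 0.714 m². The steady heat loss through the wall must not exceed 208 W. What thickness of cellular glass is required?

Treating each layer as a thermal resistance in series:
R_inner film = 1/(h_i·A) = 1/(4.31×0.714) = 0.325 K/W
R_copper = L/(kA) = 0.0059/(399×0.714) = 2.071×10^-5 K/W
R_stainless steel = L/(kA) = 0.0027/(16.8×0.714) = 2.251×10^-4 K/W
Sum of the known resistances R_other = 0.3252 K/W
Required total resistance R_tot = ΔT/Q_allow = 144/208 = 0.6923 K/W
R_cellular glass = R_tot − R_other = 0.3671 K/W
L = R·k·A = 0.3671×0.0499×0.714

L ≈ 13.1 mm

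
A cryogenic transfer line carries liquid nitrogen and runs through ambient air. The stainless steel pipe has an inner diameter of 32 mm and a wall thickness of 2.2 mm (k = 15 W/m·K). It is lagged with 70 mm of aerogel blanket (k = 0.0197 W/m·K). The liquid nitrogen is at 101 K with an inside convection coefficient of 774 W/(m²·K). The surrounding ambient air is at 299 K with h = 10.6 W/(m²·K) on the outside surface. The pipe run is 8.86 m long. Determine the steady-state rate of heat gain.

Radial resistances (cylindrical: R_cond = ln(r_o/r_i)/(2πkL), R_conv = 1/(h·2πrL)):
R_inner film = 1/(h_i·2πr₁L) = 1/(774×2π×0.016×8.86) = 0.001451 K/W
R_stainless steel pipe wall = ln(18.2/16)/(2π×15×8.86) = 1.543×10^-4 K/W
R_aerogel blanket = ln(88.2/18.2)/(2π×0.0197×8.86) = 1.439 K/W
R_outer film = 1/(h_o·2πr_oL) = 1/(10.6×2π×0.0882×8.86) = 0.01921 K/W
R_total = 1.46 K/W
Q = ΔT/R_total = 198/1.46

Q ≈ 136 W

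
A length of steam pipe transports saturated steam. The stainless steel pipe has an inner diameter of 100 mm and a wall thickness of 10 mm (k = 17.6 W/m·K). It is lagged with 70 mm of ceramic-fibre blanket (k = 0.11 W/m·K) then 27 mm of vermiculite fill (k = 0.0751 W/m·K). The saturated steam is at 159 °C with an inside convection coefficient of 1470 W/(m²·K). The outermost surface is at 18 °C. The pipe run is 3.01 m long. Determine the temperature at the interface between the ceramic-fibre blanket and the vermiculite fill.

T ≈ 55 °C

Per-layer cylindrical resistances, series-summed:
R_inner film = 1/(h_i·2πr₁L) = 1/(1470×2π×0.05×3.01) = 7.194×10^-4 K/W
R_stainless steel pipe wall = ln(60/50)/(2π×17.6×3.01) = 5.477×10^-4 K/W
R_ceramic-fibre blanket = ln(130/60)/(2π×0.11×3.01) = 0.3717 K/W
R_vermiculite fill = ln(157/130)/(2π×0.0751×3.01) = 0.1329 K/W
R_total = 0.5058 K/W
Q = ΔT/R_total = 141/0.5058
Q = 279 W
T_interface = T_inner − Q·ΣR(inner→interface) = 159 − 279×0.3729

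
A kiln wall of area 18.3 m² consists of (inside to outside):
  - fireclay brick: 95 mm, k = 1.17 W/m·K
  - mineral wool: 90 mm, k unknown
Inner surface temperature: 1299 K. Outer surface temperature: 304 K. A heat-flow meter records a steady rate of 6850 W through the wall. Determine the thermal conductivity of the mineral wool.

k ≈ 0.0349 W/(m·K)

Model the wall as resistances in series:
R_fireclay brick = L/(kA) = 0.095/(1.17×18.3) = 0.004437 K/W
Sum of known resistances R_other = 0.004437 K/W
Total R = ΔT/Q = 995/6850 = 0.1453 K/W
R_mineral wool = R_total − R_other = 0.1408 K/W
k = L/(R·A) = 0.09/(0.1408×18.3)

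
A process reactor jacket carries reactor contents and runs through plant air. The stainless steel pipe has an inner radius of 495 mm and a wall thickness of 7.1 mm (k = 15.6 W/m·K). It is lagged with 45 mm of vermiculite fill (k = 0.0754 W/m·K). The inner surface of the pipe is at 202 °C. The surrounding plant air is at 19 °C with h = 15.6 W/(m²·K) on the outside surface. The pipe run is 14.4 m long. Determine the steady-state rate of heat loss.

Q ≈ 13200 W

Cylindrical conduction, so R = ln(r₂/r₁)/(2πkL) per layer, in series:
R_stainless steel pipe wall = ln(502.1/495)/(2π×15.6×14.4) = 1.009×10^-5 K/W
R_vermiculite fill = ln(547.1/502.1)/(2π×0.0754×14.4) = 0.01258 K/W
R_outer film = 1/(h_o·2πr_oL) = 1/(15.6×2π×0.5471×14.4) = 0.001295 K/W
R_total = 0.01389 K/W
Q = ΔT/R_total = 183/0.01389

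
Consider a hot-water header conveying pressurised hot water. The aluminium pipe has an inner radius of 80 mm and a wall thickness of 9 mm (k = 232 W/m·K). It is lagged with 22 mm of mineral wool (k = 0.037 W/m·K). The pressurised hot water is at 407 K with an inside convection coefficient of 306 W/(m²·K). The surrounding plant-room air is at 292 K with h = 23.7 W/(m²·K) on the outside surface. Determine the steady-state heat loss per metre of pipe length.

Radial resistances (cylindrical: R_cond = ln(r_o/r_i)/(2πkL), R_conv = 1/(h·2πrL)):
R_inner film = 1/(h_i·2πr₁L) = 1/(306×2π×0.08×1) = 0.006501 K/W
R_aluminium pipe wall = ln(89/80)/(2π×232×1) = 7.314×10^-5 K/W
R_mineral wool = ln(111/89)/(2π×0.037×1) = 0.9502 K/W
R_outer film = 1/(h_o·2πr_oL) = 1/(23.7×2π×0.111×1) = 0.0605 K/W
R_total = 1.017 K/W
Q = ΔT/R_total = 115/1.017

q′ ≈ 113 W/m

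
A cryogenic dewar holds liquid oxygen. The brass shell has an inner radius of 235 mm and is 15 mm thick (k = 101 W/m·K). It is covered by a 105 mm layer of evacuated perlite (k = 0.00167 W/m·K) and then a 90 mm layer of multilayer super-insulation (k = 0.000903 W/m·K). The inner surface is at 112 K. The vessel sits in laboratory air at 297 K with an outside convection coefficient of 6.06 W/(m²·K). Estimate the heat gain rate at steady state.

Q ≈ 1.73 W

Spherical conduction: R = (1/r_in − 1/r_out)/(4πk) per layer; series-sum.
R_brass shell = (1/0.235 − 1/0.25)/(4π×101) = 2.012×10^-4 K/W
R_evacuated perlite = (1/0.25 − 1/0.355)/(4π×0.00167) = 56.38 K/W
R_multilayer super-insulation = (1/0.355 − 1/0.445)/(4π×0.000903) = 50.21 K/W
R_outer film = 1/(h·4πr_o²) = 1/(6.06×4π×0.445²) = 0.06631 K/W
R_total = 106.6 K/W
Q = ΔT/R_total = 185/106.6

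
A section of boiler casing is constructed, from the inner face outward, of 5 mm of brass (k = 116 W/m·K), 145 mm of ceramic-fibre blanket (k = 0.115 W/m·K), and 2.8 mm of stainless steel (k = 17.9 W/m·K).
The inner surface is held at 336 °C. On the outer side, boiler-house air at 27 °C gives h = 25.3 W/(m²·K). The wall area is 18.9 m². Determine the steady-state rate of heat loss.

Q ≈ 4490 W

Treating each layer as a thermal resistance in series:
R_brass = L/(kA) = 0.005/(116×18.9) = 2.281×10^-6 K/W
R_ceramic-fibre blanket = L/(kA) = 0.145/(0.115×18.9) = 0.06671 K/W
R_stainless steel = L/(kA) = 0.0028/(17.9×18.9) = 8.276×10^-6 K/W
R_outer film = 1/(h_o·A) = 1/(25.3×18.9) = 0.002091 K/W
R_total = 0.06881 K/W
Q = ΔT / R_total = 309 / 0.06881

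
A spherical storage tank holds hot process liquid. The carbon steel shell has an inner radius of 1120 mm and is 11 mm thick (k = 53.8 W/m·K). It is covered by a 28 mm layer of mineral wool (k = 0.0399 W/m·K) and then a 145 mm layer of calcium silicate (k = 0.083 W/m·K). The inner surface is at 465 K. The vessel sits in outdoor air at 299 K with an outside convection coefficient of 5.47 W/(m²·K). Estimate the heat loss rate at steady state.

Radial (spherical) resistances in series:
R_carbon steel shell = (1/1.12 − 1/1.131)/(4π×53.8) = 1.284×10^-5 K/W
R_mineral wool = (1/1.131 − 1/1.159)/(4π×0.0399) = 0.0426 K/W
R_calcium silicate = (1/1.159 − 1/1.304)/(4π×0.083) = 0.09199 K/W
R_outer film = 1/(h·4πr_o²) = 1/(5.47×4π×1.304²) = 0.008556 K/W
R_total = 0.1432 K/W
Q = ΔT/R_total = 166/0.1432

Q ≈ 1160 W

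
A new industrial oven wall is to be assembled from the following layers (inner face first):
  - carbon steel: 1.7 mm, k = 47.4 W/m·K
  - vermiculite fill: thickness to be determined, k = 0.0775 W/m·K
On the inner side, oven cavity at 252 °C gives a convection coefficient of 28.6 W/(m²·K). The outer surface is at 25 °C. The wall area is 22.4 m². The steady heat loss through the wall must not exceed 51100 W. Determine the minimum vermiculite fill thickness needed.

L ≈ 5 mm

Using the resistance-network approach (series):
R_inner film = 1/(h_i·A) = 1/(28.6×22.4) = 0.001561 K/W
R_carbon steel = L/(kA) = 0.0017/(47.4×22.4) = 1.601×10^-6 K/W
Sum of the known resistances R_other = 0.001563 K/W
Required total resistance R_tot = ΔT/Q_allow = 227/51100 = 0.004442 K/W
R_vermiculite fill = R_tot − R_other = 0.00288 K/W
L = R·k·A = 0.00288×0.0775×22.4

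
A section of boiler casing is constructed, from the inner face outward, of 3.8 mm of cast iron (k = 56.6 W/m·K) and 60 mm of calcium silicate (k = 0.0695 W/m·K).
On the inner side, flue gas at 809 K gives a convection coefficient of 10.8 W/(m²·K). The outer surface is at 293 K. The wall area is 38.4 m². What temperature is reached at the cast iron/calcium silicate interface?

T ≈ 759 K

Model the wall as resistances in series:
R_inner film = 1/(h_i·A) = 1/(10.8×38.4) = 0.002411 K/W
R_cast iron = L/(kA) = 0.0038/(56.6×38.4) = 1.748×10^-6 K/W
R_calcium silicate = L/(kA) = 0.06/(0.0695×38.4) = 0.02248 K/W
R_total = 0.0249 K/W;  Q = ΔT/R_total = 516/0.0249 = 20730 W
T_interface = T_inner − Q·ΣR(inner→interface) = 809 − 20700×0.002413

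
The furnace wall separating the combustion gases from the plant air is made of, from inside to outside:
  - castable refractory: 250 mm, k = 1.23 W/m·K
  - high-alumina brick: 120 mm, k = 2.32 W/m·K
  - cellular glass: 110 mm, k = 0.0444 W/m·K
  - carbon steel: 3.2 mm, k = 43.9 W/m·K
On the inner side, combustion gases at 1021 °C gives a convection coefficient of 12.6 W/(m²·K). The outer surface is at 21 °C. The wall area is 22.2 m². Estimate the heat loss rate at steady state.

Q ≈ 7900 W

Thermal resistances in series:
R_inner film = 1/(h_i·A) = 1/(12.6×22.2) = 0.003575 K/W
R_castable refractory = L/(kA) = 0.25/(1.23×22.2) = 0.009155 K/W
R_high-alumina brick = L/(kA) = 0.12/(2.32×22.2) = 0.00233 K/W
R_cellular glass = L/(kA) = 0.11/(0.0444×22.2) = 0.1116 K/W
R_carbon steel = L/(kA) = 0.0032/(43.9×22.2) = 3.283×10^-6 K/W
R_total = 0.1267 K/W
Q = ΔT / R_total = 1000 / 0.1267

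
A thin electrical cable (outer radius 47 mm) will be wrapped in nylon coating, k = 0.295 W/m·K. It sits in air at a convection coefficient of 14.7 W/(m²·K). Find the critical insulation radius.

For a cylinder r_cr = k/h = 0.295/14.7
r_cr = 20.1 mm; since the bare radius (47 mm) is above r_cr, any added insulation will reduce heat loss.

r_cr ≈ 20.1 mm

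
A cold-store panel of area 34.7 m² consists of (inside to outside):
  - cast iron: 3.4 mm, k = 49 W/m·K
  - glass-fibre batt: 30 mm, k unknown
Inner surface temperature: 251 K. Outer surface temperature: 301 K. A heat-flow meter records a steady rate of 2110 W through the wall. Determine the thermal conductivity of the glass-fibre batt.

Using the resistance-network approach (series):
R_cast iron = L/(kA) = 0.0034/(49×34.7) = 2×10^-6 K/W
Sum of known resistances R_other = 2×10^-6 K/W
Total R = ΔT/Q = 50/2110 = 0.0237 K/W
R_glass-fibre batt = R_total − R_other = 0.02369 K/W
k = L/(R·A) = 0.03/(0.02369×34.7)

k ≈ 0.0365 W/(m·K)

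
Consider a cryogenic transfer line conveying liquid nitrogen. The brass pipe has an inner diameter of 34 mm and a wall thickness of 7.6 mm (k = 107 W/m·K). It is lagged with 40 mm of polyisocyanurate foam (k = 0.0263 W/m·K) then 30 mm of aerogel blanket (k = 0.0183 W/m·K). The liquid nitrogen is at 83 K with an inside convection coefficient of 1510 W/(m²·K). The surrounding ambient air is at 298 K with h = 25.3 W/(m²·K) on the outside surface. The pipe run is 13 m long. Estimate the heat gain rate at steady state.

For a radial system each layer contributes R = ln(r_out/r_in)/(2πkL); films add R = 1/(hA).
R_inner film = 1/(h_i·2πr₁L) = 1/(1510×2π×0.017×13) = 4.769×10^-4 K/W
R_brass pipe wall = ln(24.6/17)/(2π×107×13) = 4.228×10^-5 K/W
R_polyisocyanurate foam = ln(64.6/24.6)/(2π×0.0263×13) = 0.4494 K/W
R_aerogel blanket = ln(94.6/64.6)/(2π×0.0183×13) = 0.2552 K/W
R_outer film = 1/(h_o·2πr_oL) = 1/(25.3×2π×0.0946×13) = 0.005115 K/W
R_total = 0.7102 K/W
Q = ΔT/R_total = 215/0.7102

Q ≈ 303 W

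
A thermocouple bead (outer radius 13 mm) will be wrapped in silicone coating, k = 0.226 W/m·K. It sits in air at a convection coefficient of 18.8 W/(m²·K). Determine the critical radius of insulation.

r_cr ≈ 24 mm

For a sphere r_cr = 2k/h = 2×0.226/18.8
r_cr = 24 mm; since the bare radius (13 mm) is below r_cr, adding a thin layer of insulation will *increase* heat loss.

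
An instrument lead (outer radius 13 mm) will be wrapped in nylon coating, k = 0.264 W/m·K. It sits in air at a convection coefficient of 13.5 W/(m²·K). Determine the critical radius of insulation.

For a cylinder r_cr = k/h = 0.264/13.5
r_cr = 19.6 mm; since the bare radius (13 mm) is below r_cr, adding a thin layer of insulation will *increase* heat loss.

r_cr ≈ 19.6 mm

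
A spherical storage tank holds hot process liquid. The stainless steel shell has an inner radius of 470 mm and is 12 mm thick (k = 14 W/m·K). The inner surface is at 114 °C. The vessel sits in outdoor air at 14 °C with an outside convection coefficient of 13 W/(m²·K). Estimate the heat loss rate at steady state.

Q ≈ 3750 W

Spherical conduction: R = (1/r_in − 1/r_out)/(4πk) per layer; series-sum.
R_stainless steel shell = (1/0.47 − 1/0.482)/(4π×14) = 3.011×10^-4 K/W
R_outer film = 1/(h·4πr_o²) = 1/(13×4π×0.482²) = 0.02635 K/W
R_total = 0.02665 K/W
Q = ΔT/R_total = 100/0.02665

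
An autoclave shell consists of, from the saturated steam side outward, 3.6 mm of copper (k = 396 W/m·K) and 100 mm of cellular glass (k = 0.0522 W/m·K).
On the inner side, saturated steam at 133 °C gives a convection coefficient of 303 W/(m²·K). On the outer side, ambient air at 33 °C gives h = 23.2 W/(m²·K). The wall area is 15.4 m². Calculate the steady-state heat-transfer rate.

Treating each layer as a thermal resistance in series:
R_inner film = 1/(h_i·A) = 1/(303×15.4) = 2.143×10^-4 K/W
R_copper = L/(kA) = 0.0036/(396×15.4) = 5.903×10^-7 K/W
R_cellular glass = L/(kA) = 0.1/(0.0522×15.4) = 0.1244 K/W
R_outer film = 1/(h_o·A) = 1/(23.2×15.4) = 0.002799 K/W
R_total = 0.1274 K/W
Q = ΔT / R_total = 100 / 0.1274

Q ≈ 785 W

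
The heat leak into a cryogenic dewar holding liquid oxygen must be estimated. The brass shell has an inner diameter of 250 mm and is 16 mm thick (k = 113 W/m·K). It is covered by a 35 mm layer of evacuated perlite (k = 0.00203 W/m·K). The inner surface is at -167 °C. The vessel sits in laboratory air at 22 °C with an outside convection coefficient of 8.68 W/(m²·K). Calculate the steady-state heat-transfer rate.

Q ≈ 3.4 W

Each spherical layer contributes R = (1/r_i − 1/r_o)/(4πk):
R_brass shell = (1/0.125 − 1/0.141)/(4π×113) = 6.393×10^-4 K/W
R_evacuated perlite = (1/0.141 − 1/0.176)/(4π×0.00203) = 55.29 K/W
R_outer film = 1/(h·4πr_o²) = 1/(8.68×4π×0.176²) = 0.296 K/W
R_total = 55.58 K/W
Q = ΔT/R_total = 189/55.58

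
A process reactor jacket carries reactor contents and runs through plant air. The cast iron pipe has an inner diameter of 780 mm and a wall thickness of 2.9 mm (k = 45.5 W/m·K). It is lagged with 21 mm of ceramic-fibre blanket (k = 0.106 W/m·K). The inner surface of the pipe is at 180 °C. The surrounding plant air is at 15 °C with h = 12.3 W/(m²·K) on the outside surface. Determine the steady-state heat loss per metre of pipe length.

Per-layer cylindrical resistances, series-summed:
R_cast iron pipe wall = ln(392.9/390)/(2π×45.5×1) = 2.591×10^-5 K/W
R_ceramic-fibre blanket = ln(413.9/392.9)/(2π×0.106×1) = 0.07818 K/W
R_outer film = 1/(h_o·2πr_oL) = 1/(12.3×2π×0.4139×1) = 0.03126 K/W
R_total = 0.1095 K/W
Q = ΔT/R_total = 165/0.1095

q′ ≈ 1510 W/m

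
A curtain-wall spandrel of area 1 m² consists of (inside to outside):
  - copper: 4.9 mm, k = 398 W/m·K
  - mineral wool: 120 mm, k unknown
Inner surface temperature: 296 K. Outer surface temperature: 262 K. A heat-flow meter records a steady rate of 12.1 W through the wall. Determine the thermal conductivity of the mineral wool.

Using the resistance-network approach (series):
R_copper = L/(kA) = 0.0049/(398×1) = 1.231×10^-5 K/W
Sum of known resistances R_other = 1.231×10^-5 K/W
Total R = ΔT/Q = 34/12.1 = 2.81 K/W
R_mineral wool = R_total − R_other = 2.81 K/W
k = L/(R·A) = 0.12/(2.81×1)

k ≈ 0.0427 W/(m·K)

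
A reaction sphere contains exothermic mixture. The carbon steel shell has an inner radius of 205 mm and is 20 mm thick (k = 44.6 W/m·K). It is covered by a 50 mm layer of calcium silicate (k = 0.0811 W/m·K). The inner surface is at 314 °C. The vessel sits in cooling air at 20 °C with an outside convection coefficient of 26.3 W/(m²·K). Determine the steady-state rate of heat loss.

Each spherical layer contributes R = (1/r_i − 1/r_o)/(4πk):
R_carbon steel shell = (1/0.205 − 1/0.225)/(4π×44.6) = 7.737×10^-4 K/W
R_calcium silicate = (1/0.225 − 1/0.275)/(4π×0.0811) = 0.7929 K/W
R_outer film = 1/(h·4πr_o²) = 1/(26.3×4π×0.275²) = 0.04001 K/W
R_total = 0.8337 K/W
Q = ΔT/R_total = 294/0.8337

Q ≈ 353 W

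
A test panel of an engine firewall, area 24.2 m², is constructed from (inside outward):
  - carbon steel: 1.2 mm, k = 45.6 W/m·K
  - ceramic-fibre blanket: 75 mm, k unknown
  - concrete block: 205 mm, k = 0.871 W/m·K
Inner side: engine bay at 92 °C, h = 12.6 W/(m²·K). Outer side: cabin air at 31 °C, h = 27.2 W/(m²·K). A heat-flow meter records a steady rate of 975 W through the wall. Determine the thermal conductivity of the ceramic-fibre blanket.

k ≈ 0.0645 W/(m·K)

Using the resistance-network approach (series):
R_inner film = 1/(h_i·A) = 1/(12.6×24.2) = 0.00328 K/W
R_carbon steel = L/(kA) = 0.0012/(45.6×24.2) = 1.087×10^-6 K/W
R_concrete block = L/(kA) = 0.205/(0.871×24.2) = 0.009726 K/W
R_outer film = 1/(h_o·A) = 1/(27.2×24.2) = 0.001519 K/W
Sum of known resistances R_other = 0.01453 K/W
Total R = ΔT/Q = 61/975 = 0.06256 K/W
R_ceramic-fibre blanket = R_total − R_other = 0.04804 K/W
k = L/(R·A) = 0.075/(0.04804×24.2)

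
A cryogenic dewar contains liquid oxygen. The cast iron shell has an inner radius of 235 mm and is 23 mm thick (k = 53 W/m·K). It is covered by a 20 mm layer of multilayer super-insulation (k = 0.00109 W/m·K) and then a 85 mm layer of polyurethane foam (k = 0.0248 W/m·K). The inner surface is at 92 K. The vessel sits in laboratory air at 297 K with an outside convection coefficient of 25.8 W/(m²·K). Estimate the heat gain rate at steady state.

Q ≈ 8.88 W

Each spherical layer contributes R = (1/r_i − 1/r_o)/(4πk):
R_cast iron shell = (1/0.235 − 1/0.258)/(4π×53) = 5.696×10^-4 K/W
R_multilayer super-insulation = (1/0.258 − 1/0.278)/(4π×0.00109) = 20.36 K/W
R_polyurethane foam = (1/0.278 − 1/0.363)/(4π×0.0248) = 2.703 K/W
R_outer film = 1/(h·4πr_o²) = 1/(25.8×4π×0.363²) = 0.02341 K/W
R_total = 23.08 K/W
Q = ΔT/R_total = 205/23.08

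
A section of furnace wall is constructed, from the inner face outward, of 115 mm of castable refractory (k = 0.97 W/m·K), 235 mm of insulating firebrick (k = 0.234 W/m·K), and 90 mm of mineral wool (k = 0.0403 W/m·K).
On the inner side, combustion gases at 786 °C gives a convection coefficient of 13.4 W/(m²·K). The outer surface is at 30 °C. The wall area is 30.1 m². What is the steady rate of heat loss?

Q ≈ 6630 W

Series thermal resistances:
R_inner film = 1/(h_i·A) = 1/(13.4×30.1) = 0.002479 K/W
R_castable refractory = L/(kA) = 0.115/(0.97×30.1) = 0.003939 K/W
R_insulating firebrick = L/(kA) = 0.235/(0.234×30.1) = 0.03336 K/W
R_mineral wool = L/(kA) = 0.09/(0.0403×30.1) = 0.07419 K/W
R_total = 0.114 K/W
Q = ΔT / R_total = 756 / 0.114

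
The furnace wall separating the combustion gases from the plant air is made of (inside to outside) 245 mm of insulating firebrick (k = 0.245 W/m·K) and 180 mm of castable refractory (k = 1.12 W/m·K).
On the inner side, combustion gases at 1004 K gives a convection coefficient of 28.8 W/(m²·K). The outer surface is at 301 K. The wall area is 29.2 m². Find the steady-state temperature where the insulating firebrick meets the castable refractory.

Thermal resistances in series:
R_inner film = 1/(h_i·A) = 1/(28.8×29.2) = 0.001189 K/W
R_insulating firebrick = L/(kA) = 0.245/(0.245×29.2) = 0.03425 K/W
R_castable refractory = L/(kA) = 0.18/(1.12×29.2) = 0.005504 K/W
R_total = 0.04094 K/W;  Q = ΔT/R_total = 703/0.04094 = 17170 W
T_interface = T_inner − Q·ΣR(inner→interface) = 1004 − 17200×0.03544

T ≈ 396 K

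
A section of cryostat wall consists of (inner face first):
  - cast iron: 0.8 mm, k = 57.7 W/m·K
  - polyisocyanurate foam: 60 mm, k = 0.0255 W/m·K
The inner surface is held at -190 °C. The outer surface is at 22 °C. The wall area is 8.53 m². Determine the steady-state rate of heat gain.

Thermal resistances in series:
R_cast iron = L/(kA) = 0.0008/(57.7×8.53) = 1.625×10^-6 K/W
R_polyisocyanurate foam = L/(kA) = 0.06/(0.0255×8.53) = 0.2758 K/W
R_total = 0.2758 K/W
Q = ΔT / R_total = 212 / 0.2758

Q ≈ 769 W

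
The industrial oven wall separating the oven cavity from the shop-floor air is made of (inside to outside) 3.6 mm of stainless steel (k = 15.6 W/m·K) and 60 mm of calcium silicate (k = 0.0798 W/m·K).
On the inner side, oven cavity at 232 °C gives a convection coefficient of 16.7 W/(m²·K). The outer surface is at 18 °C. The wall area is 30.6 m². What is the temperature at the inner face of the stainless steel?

T ≈ 216 °C

Model the wall as resistances in series:
R_inner film = 1/(h_i·A) = 1/(16.7×30.6) = 0.001957 K/W
R_stainless steel = L/(kA) = 0.0036/(15.6×30.6) = 7.541×10^-6 K/W
R_calcium silicate = L/(kA) = 0.06/(0.0798×30.6) = 0.02457 K/W
R_total = 0.02654 K/W;  Q = ΔT/R_total = 214/0.02654 = 8065 W
T_interface = T_inner − Q·ΣR(inner→interface) = 232 − 8060×0.001957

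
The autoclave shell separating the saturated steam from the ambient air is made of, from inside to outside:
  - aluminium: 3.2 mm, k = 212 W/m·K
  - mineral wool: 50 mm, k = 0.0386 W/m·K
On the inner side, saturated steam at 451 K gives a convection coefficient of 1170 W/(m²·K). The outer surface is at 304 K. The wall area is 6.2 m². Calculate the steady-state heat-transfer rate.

Q ≈ 703 W

Thermal resistances in series:
R_inner film = 1/(h_i·A) = 1/(1170×6.2) = 1.379×10^-4 K/W
R_aluminium = L/(kA) = 0.0032/(212×6.2) = 2.435×10^-6 K/W
R_mineral wool = L/(kA) = 0.05/(0.0386×6.2) = 0.2089 K/W
R_total = 0.2091 K/W
Q = ΔT / R_total = 147 / 0.2091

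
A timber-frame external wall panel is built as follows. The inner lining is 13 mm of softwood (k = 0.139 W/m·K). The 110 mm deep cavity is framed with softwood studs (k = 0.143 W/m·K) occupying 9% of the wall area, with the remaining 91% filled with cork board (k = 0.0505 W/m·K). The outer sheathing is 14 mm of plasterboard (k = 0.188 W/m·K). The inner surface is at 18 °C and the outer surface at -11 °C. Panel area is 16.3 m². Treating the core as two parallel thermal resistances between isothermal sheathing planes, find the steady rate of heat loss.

Sheathing layers in series; stud and cavity paths in parallel between them.
R_inner = 0.013/(0.139×16.3) = 0.005738 K/W
R_stud  = 0.11/(0.143×0.09×16.3) = 0.5244 K/W
R_cav   = 0.11/(0.0505×0.91×16.3) = 0.1468 K/W
1/R_core = 1/R_stud + 1/R_cav → R_core = 0.1147 K/W
R_outer = 0.014/(0.188×16.3) = 0.004569 K/W
R_total = 0.125 K/W
Q = ΔT/R_total = 29/0.125

Q ≈ 232 W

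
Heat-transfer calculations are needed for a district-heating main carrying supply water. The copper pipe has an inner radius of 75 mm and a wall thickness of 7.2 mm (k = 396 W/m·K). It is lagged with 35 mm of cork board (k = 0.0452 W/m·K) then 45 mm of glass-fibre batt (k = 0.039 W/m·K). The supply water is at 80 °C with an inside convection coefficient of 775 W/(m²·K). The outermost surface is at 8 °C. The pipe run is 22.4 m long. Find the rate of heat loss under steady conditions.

Treating each annulus and film as a series resistance:
R_inner film = 1/(h_i·2πr₁L) = 1/(775×2π×0.075×22.4) = 1.222×10^-4 K/W
R_copper pipe wall = ln(82.2/75)/(2π×396×22.4) = 1.645×10^-6 K/W
R_cork board = ln(117.2/82.2)/(2π×0.0452×22.4) = 0.05576 K/W
R_glass-fibre batt = ln(162.2/117.2)/(2π×0.039×22.4) = 0.0592 K/W
R_total = 0.1151 K/W
Q = ΔT/R_total = 72/0.1151

Q ≈ 626 W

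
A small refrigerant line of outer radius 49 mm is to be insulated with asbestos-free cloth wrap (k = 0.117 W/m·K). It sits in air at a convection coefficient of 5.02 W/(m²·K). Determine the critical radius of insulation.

For a cylinder r_cr = k/h = 0.117/5.02
r_cr = 23.3 mm; since the bare radius (49 mm) is above r_cr, any added insulation will reduce heat loss.

r_cr ≈ 23.3 mm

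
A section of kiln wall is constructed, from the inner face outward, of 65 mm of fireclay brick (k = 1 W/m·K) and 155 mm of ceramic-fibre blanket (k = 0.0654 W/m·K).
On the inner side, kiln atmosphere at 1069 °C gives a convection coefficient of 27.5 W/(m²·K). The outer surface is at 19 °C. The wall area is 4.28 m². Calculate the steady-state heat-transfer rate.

Q ≈ 1820 W

Using the resistance-network approach (series):
R_inner film = 1/(h_i·A) = 1/(27.5×4.28) = 0.008496 K/W
R_fireclay brick = L/(kA) = 0.065/(1×4.28) = 0.01519 K/W
R_ceramic-fibre blanket = L/(kA) = 0.155/(0.0654×4.28) = 0.5537 K/W
R_total = 0.5774 K/W
Q = ΔT / R_total = 1050 / 0.5774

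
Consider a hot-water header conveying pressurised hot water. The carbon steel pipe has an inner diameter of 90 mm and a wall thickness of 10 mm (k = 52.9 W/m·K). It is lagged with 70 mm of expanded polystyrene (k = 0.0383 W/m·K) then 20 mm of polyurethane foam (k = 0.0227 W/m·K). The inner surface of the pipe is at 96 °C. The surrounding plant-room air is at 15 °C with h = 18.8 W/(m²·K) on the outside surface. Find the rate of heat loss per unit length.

Treating each annulus and film as a series resistance:
R_carbon steel pipe wall = ln(55/45)/(2π×52.9×1) = 6.037×10^-4 K/W
R_expanded polystyrene = ln(125/55)/(2π×0.0383×1) = 3.412 K/W
R_polyurethane foam = ln(145/125)/(2π×0.0227×1) = 1.041 K/W
R_outer film = 1/(h_o·2πr_oL) = 1/(18.8×2π×0.145×1) = 0.05838 K/W
R_total = 4.511 K/W
Q = ΔT/R_total = 81/4.511

q′ ≈ 18 W/m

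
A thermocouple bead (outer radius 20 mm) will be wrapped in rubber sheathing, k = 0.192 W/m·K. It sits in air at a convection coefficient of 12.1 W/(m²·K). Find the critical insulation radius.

r_cr ≈ 31.7 mm

For a sphere r_cr = 2k/h = 2×0.192/12.1
r_cr = 31.7 mm; since the bare radius (20 mm) is below r_cr, adding a thin layer of insulation will *increase* heat loss.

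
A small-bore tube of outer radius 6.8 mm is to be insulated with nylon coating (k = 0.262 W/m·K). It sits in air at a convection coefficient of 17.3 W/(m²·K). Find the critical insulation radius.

r_cr ≈ 15.1 mm

For a cylinder r_cr = k/h = 0.262/17.3
r_cr = 15.1 mm; since the bare radius (6.8 mm) is below r_cr, adding a thin layer of insulation will *increase* heat loss.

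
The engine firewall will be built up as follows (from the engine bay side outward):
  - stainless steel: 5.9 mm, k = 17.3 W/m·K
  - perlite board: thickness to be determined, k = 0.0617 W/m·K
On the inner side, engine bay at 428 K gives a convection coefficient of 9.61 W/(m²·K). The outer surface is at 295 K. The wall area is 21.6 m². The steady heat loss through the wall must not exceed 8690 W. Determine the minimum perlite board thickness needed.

Model the wall as resistances in series:
R_inner film = 1/(h_i·A) = 1/(9.61×21.6) = 0.004818 K/W
R_stainless steel = L/(kA) = 0.0059/(17.3×21.6) = 1.579×10^-5 K/W
Sum of the known resistances R_other = 0.004833 K/W
Required total resistance R_tot = ΔT/Q_allow = 133/8690 = 0.0153 K/W
R_perlite board = R_tot − R_other = 0.01047 K/W
L = R·k·A = 0.01047×0.0617×21.6

L ≈ 14 mm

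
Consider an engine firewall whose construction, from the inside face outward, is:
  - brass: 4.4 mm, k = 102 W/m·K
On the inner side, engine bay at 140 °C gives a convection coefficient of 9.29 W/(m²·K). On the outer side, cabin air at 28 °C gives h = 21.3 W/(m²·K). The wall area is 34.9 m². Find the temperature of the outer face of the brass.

T ≈ 62 °C

Using the resistance-network approach (series):
R_inner film = 1/(h_i·A) = 1/(9.29×34.9) = 0.003084 K/W
R_brass = L/(kA) = 0.0044/(102×34.9) = 1.236×10^-6 K/W
R_outer film = 1/(h_o·A) = 1/(21.3×34.9) = 0.001345 K/W
R_total = 0.004431 K/W;  Q = ΔT/R_total = 112/0.004431 = 25280 W
T_interface = T_inner − Q·ΣR(inner→interface) = 140 − 25300×0.003086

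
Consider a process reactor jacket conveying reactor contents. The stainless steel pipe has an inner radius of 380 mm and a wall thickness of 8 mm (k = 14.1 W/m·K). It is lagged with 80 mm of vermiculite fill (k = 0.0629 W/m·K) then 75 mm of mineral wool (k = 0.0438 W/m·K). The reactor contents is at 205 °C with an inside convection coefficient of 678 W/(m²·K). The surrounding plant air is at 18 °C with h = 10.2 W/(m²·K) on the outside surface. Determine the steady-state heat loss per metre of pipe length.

Per-layer cylindrical resistances, series-summed:
R_inner film = 1/(h_i·2πr₁L) = 1/(678×2π×0.38×1) = 6.177×10^-4 K/W
R_stainless steel pipe wall = ln(388/380)/(2π×14.1×1) = 2.352×10^-4 K/W
R_vermiculite fill = ln(468/388)/(2π×0.0629×1) = 0.4743 K/W
R_mineral wool = ln(543/468)/(2π×0.0438×1) = 0.5401 K/W
R_outer film = 1/(h_o·2πr_oL) = 1/(10.2×2π×0.543×1) = 0.02874 K/W
R_total = 1.044 K/W
Q = ΔT/R_total = 187/1.044

q′ ≈ 179 W/m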